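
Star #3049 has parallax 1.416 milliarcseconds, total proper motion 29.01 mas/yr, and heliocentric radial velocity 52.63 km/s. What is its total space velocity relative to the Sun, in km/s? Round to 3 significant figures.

d = 1/p = 1/0.001416″ = 706.21 pc.
μ = 29.01 mas/yr = 0.02901 ″/yr.
v_t = 4.740 μ d = 4.740 × 0.02901 × 706.21 = 97.109 km/s.
v = √(v_r² + v_t²) = √(52.63² + 97.109²) = √12200.1 = 110.45 km/s.

110 km/s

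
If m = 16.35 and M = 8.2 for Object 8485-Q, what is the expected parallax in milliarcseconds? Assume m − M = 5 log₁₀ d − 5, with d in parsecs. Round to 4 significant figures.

m − M = 16.35 − 8.2 = 8.15.
d = 10^((m−M)/5 + 1) = 10^2.630 = 426.58 pc.
p = 1/d = 1/426.58 = 0.0023442 arcsec = 2.3442 mas.

2.344 mas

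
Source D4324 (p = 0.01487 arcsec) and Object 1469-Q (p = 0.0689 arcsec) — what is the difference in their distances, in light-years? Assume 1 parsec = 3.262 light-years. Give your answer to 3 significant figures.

172 ly

d_A = 1/0.01487″ = 67.249 pc; d_B = 1/0.06890″ = 14.514 pc.
|d_B − d_A| = |14.514 − 67.249| = 52.735 pc = 52.735 × 3.262 ly = 172.02 ly.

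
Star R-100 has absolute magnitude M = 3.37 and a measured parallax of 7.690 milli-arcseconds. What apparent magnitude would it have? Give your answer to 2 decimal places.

m = 8.94

d = 1/p = 1/0.007690″ = 130.04 pc.
m − M = 5 log₁₀ d − 5 = 5 log₁₀(130.04) − 5 = 10.5704 − 5 = 5.5704.
m = M + (m − M) = 3.37 + 5.5704 = 8.94.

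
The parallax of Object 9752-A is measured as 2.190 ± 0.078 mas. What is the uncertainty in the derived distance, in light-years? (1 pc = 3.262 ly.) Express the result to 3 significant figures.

d = 1/p, so σ_d = σ_p / p².
σ_d = 0.0000780 / (0.002190)² = 0.0000780 / 0.0000047961 = 16.263 pc = 16.263 × 3.262 ly = 53.05 ly.

53.1 ly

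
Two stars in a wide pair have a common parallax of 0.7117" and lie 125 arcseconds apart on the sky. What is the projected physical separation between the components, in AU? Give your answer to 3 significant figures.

176 AU

d = 1/p = 1/0.7117″ = 1.4051 pc.
At distance d (pc), an angle of θ arcsec spans θ·d AU: s = 125 × 1.4051 = 175.64 AU.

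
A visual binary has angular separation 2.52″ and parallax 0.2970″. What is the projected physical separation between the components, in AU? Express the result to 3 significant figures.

8.48 AU

d = 1/p = 1/0.2970″ = 3.367 pc.
At distance d (pc), an angle of θ arcsec spans θ·d AU: s = 2.52 × 3.367 = 8.4848 AU.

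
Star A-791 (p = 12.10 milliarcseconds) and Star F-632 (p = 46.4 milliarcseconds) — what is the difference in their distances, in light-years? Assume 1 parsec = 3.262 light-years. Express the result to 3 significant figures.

d_A = 1/0.01210″ = 82.645 pc; d_B = 1/0.04640″ = 21.552 pc.
|d_B − d_A| = |21.552 − 82.645| = 61.093 pc = 61.093 × 3.262 ly = 199.29 ly.

199 ly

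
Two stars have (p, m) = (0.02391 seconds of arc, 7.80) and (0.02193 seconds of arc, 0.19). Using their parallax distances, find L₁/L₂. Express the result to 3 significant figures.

d₁ = 1/p₁ = 1/0.02391″ = 41.824 pc; d₂ = 1/p₂ = 1/0.02193″ = 45.6 pc.
M₁ = m₁ − 5 log₁₀ d₁ + 5 = 7.80 − 8.1071 + 5 = 4.6929.
M₂ = 0.19 − 8.2948 + 5 = -3.1048.
L₁/L₂ = 10^(0.4(M₂ − M₁)) = 10^(0.4 × (-7.7977)) = 10^(-3.11908) = 0.00076019.

L₁/L₂ = 0.000760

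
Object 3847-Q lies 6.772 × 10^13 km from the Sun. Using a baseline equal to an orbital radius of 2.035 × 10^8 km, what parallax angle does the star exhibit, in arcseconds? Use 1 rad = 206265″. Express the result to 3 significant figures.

θ ≈ B/d = (2.035 × 10^8) / (6.772 × 10^13) = 3.0050 × 10^-6 rad.
In arcseconds: 3.0050 × 10^-6 × 206265 = 0.61983″.

0.620 arcsec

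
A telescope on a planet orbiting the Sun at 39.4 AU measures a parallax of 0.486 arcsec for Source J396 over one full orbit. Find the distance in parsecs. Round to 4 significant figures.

With baseline B (in AU) and parallax p (in arcsec), d = B/p parsecs.
d = 39.4 / 0.486 = 81.07 pc.

81.07 pc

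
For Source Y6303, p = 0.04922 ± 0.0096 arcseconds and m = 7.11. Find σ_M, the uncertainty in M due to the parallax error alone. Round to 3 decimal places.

M = m − 5 log₁₀ d + 5 = m + 5 log₁₀ p + 5, so ∂M/∂p = 5/(p ln 10).
σ_M = (5/ln 10) · (σ_p/p) = 2.1715 × 0.0096/0.04922 = 2.1715 × 0.19504 = 0.42353.

σ_M = 0.424 mag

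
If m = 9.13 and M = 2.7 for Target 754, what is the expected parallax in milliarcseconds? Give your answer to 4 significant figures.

m − M = 9.13 − 2.7 = 6.43.
d = 10^((m−M)/5 + 1) = 10^2.286 = 193.2 pc.
p = 1/d = 1/193.2 = 0.005176 arcsec = 5.176 mas.

5.176 mas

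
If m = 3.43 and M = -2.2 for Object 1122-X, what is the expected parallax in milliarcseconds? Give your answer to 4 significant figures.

m − M = 3.43 − (-2.2) = 5.63.
d = 10^((m−M)/5 + 1) = 10^2.126 = 133.66 pc.
p = 1/d = 1/133.66 = 0.0074817 arcsec = 7.4817 mas.

7.482 mas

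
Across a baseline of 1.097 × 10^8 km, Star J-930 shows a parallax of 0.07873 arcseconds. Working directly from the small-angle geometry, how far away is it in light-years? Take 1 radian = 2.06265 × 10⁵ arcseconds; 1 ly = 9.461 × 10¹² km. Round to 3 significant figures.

θ = 0.07873″ = 0.07873/206265 = 3.8169 × 10^-7 rad.
d = B/θ = (1.097 × 10^8) / (3.8169 × 10^-7) = 2.8741 × 10^14 km = (2.8741 × 10^14) / (9.461 × 10^12) ly = 30.378 ly.

30.4 ly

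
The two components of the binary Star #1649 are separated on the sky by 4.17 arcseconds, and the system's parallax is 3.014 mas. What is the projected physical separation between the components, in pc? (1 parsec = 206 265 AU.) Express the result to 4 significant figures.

d = 1/p = 1/0.003014″ = 331.79 pc.
At distance d (pc), an angle of θ arcsec spans θ·d AU: s = 4.17 × 331.79 = 1383.6 AU.
= 1383.6 / 206265 = 0.0067079 pc.

0.006708 pc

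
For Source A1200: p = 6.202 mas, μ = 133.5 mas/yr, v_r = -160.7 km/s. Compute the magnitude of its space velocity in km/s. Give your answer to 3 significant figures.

190 km/s

d = 1/p = 1/0.006202″ = 161.24 pc.
μ = 133.5 mas/yr = 0.1335 ″/yr.
v_t = 4.740 μ d = 4.740 × 0.1335 × 161.24 = 102.03 km/s.
v = √(v_r² + v_t²) = √((-160.7)² + 102.03²) = √36234.6 = 190.35 km/s.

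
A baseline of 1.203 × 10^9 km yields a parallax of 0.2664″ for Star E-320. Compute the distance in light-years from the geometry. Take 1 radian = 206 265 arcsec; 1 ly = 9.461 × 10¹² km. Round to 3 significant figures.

98.5 ly

θ = 0.2664″ = 0.2664/206265 = 1.2915 × 10^-6 rad.
d = B/θ = (1.203 × 10^9) / (1.2915 × 10^-6) = 9.3148 × 10^14 km = (9.3148 × 10^14) / (9.461 × 10^12) ly = 98.455 ly.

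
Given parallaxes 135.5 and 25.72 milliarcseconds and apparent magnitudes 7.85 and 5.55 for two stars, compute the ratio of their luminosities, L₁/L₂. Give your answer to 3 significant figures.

L₁/L₂ = 0.00433

d₁ = 1/p₁ = 1/0.1355″ = 7.3801 pc; d₂ = 1/p₂ = 1/0.02572″ = 38.88 pc.
M₁ = m₁ − 5 log₁₀ d₁ + 5 = 7.85 − 4.3403 + 5 = 8.5097.
M₂ = 5.55 − 7.9486 + 5 = 2.6014.
L₁/L₂ = 10^(0.4(M₂ − M₁)) = 10^(0.4 × (-5.9083)) = 10^(-2.36332) = 0.0043319.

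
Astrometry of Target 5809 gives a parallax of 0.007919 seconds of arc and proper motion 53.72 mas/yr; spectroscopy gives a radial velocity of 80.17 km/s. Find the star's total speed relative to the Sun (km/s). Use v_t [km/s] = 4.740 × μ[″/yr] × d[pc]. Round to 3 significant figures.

d = 1/p = 1/0.007919″ = 126.28 pc.
μ = 53.72 mas/yr = 0.05372 ″/yr.
v_t = 4.740 μ d = 4.740 × 0.05372 × 126.28 = 32.155 km/s.
v = √(v_r² + v_t²) = √(80.17² + 32.155²) = √7461.17 = 86.378 km/s.

86.4 km/s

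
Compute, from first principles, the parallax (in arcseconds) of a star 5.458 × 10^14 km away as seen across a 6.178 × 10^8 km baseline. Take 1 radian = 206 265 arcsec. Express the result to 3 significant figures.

θ ≈ B/d = (6.178 × 10^8) / (5.458 × 10^14) = 1.1319 × 10^-6 rad.
In arcseconds: 1.1319 × 10^-6 × 206265 = 0.23347″.

0.233 arcsec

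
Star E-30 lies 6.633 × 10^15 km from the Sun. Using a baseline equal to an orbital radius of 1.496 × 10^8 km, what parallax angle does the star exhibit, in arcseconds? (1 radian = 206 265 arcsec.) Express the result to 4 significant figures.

0.004652 arcsec

θ ≈ B/d = (1.496 × 10^8) / (6.633 × 10^15) = 2.2554 × 10^-8 rad.
In arcseconds: 2.2554 × 10^-8 × 206265 = 0.0046521″.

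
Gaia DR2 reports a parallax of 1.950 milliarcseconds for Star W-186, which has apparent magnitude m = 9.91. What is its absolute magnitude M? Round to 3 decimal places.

M = 1.360

d = 1/p = 1/0.001950″ = 512.82 pc.
m − M = 5 log₁₀(512.82) − 5 = 13.5498 − 5 = 8.5498.
M = m − (m − M) = 9.91 − 8.5498 = 1.360.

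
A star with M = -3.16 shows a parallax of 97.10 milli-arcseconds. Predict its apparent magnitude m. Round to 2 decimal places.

m = -3.10

d = 1/p = 1/0.09710″ = 10.299 pc.
m − M = 5 log₁₀ d − 5 = 5 log₁₀(10.299) − 5 = 5.0640 − 5 = 0.0640.
m = M + (m − M) = -3.16 + 0.0640 = -3.10.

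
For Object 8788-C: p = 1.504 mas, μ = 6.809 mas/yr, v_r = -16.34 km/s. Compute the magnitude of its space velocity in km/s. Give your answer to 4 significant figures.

d = 1/p = 1/0.001504″ = 664.89 pc.
μ = 6.809 mas/yr = 0.006809 ″/yr.
v_t = 4.740 μ d = 4.740 × 0.006809 × 664.89 = 21.459 km/s.
v = √(v_r² + v_t²) = √((-16.34)² + 21.459²) = √727.484 = 26.972 km/s.

26.97 km/s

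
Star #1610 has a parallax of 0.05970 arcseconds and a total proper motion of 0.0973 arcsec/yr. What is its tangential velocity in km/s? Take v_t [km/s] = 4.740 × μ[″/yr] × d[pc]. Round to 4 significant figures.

7.725 km/s

d = 1/p = 1/0.05970″ = 16.75 pc.
v_t = 4.74 × μ × d = 4.74 × 0.0973 × 16.75 = 7.7251 km/s.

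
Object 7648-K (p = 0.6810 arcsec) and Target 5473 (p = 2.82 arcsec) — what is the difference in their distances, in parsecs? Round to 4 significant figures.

1.114 pc

d_A = 1/0.6810″ = 1.4684 pc; d_B = 1/2.820″ = 0.35461 pc.
|d_B − d_A| = |0.35461 − 1.4684| = 1.1138 pc.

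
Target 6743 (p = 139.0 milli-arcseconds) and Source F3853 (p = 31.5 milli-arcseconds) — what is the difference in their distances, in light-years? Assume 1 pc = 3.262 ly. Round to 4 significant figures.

d_A = 1/0.1390″ = 7.1942 pc; d_B = 1/0.03150″ = 31.746 pc.
|d_B − d_A| = |31.746 − 7.1942| = 24.552 pc = 24.552 × 3.262 ly = 80.089 ly.

80.09 ly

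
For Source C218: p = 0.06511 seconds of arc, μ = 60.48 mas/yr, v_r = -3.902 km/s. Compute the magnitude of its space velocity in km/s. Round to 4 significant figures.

5.883 km/s

d = 1/p = 1/0.06511″ = 15.359 pc.
μ = 60.48 mas/yr = 0.06048 ″/yr.
v_t = 4.740 μ d = 4.740 × 0.06048 × 15.359 = 4.403 km/s.
v = √(v_r² + v_t²) = √((-3.902)² + 4.403²) = √34.612 = 5.8832 km/s.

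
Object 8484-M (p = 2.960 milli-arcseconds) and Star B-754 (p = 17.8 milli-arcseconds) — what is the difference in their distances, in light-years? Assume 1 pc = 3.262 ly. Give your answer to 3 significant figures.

d_A = 1/0.002960″ = 337.84 pc; d_B = 1/0.01780″ = 56.18 pc.
|d_B − d_A| = |56.18 − 337.84| = 281.66 pc = 281.66 × 3.262 ly = 918.77 ly.

919 ly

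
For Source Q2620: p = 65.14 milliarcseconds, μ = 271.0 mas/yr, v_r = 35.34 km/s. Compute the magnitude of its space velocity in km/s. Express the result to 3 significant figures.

40.5 km/s

d = 1/p = 1/0.06514″ = 15.352 pc.
μ = 271.0 mas/yr = 0.2710 ″/yr.
v_t = 4.740 μ d = 4.740 × 0.2710 × 15.352 = 19.72 km/s.
v = √(v_r² + v_t²) = √(35.34² + 19.72²) = √1637.79 = 40.47 km/s.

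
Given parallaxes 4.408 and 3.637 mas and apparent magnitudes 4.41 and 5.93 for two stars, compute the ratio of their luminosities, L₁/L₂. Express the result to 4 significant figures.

L₁/L₂ = 2.761

d₁ = 1/p₁ = 1/0.004408″ = 226.86 pc; d₂ = 1/p₂ = 1/0.003637″ = 274.95 pc.
M₁ = m₁ − 5 log₁₀ d₁ + 5 = 4.41 − 11.7788 + 5 = -2.3688.
M₂ = 5.93 − 12.1963 + 5 = -1.2663.
L₁/L₂ = 10^(0.4(M₂ − M₁)) = 10^(0.4 × 1.1025) = 10^0.44100 = 2.7606.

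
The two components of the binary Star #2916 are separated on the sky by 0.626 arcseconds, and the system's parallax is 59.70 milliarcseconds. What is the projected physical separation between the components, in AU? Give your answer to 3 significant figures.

d = 1/p = 1/0.05970″ = 16.75 pc.
At distance d (pc), an angle of θ arcsec spans θ·d AU: s = 0.626 × 16.75 = 10.486 AU.

10.5 AU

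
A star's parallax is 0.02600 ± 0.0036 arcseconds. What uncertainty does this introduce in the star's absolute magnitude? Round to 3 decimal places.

σ_M = 0.301 mag

M = m − 5 log₁₀ d + 5 = m + 5 log₁₀ p + 5, so ∂M/∂p = 5/(p ln 10).
σ_M = (5/ln 10) · (σ_p/p) = 2.1715 × 0.0036/0.02600 = 2.1715 × 0.13846 = 0.30067.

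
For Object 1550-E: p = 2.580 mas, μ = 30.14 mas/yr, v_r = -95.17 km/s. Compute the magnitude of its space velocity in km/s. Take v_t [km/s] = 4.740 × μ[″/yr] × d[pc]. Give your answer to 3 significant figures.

d = 1/p = 1/0.002580″ = 387.6 pc.
μ = 30.14 mas/yr = 0.03014 ″/yr.
v_t = 4.740 μ d = 4.740 × 0.03014 × 387.6 = 55.374 km/s.
v = √(v_r² + v_t²) = √((-95.17)² + 55.374²) = √12123.6 = 110.11 km/s.

110 km/s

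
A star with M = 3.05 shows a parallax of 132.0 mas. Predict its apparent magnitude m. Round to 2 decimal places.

d = 1/p = 1/0.1320″ = 7.5758 pc.
m − M = 5 log₁₀ d − 5 = 5 log₁₀(7.5758) − 5 = 4.3971 − 5 = -0.6029.
m = M + (m − M) = 3.05 + (-0.6029) = 2.45.

m = 2.45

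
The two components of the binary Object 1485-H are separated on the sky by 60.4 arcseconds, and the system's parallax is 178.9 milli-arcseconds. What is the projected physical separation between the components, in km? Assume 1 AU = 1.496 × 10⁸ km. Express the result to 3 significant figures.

d = 1/p = 1/0.1789″ = 5.5897 pc.
At distance d (pc), an angle of θ arcsec spans θ·d AU: s = 60.4 × 5.5897 = 337.62 AU.
= 337.62 × 1.496 × 10⁸ km = 5.0508 × 10^10 km.

5.05 × 10^10 km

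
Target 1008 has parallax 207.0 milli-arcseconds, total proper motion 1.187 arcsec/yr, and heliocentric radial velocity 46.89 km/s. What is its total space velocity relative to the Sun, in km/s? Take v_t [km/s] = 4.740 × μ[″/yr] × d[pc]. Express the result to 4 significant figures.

d = 1/p = 1/0.2070″ = 4.8309 pc.
v_t = 4.740 μ d = 4.740 × 1.187 × 4.8309 = 27.18 km/s.
v = √(v_r² + v_t²) = √(46.89² + 27.18²) = √2937.42 = 54.198 km/s.

54.20 km/s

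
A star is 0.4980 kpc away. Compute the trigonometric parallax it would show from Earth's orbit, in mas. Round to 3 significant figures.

2.01 mas

d = 0.4980 kpc = 498 pc.
p = 1/d = 1/498 = 0.002008 arcsec.
= 0.002008 × 1000 = 2.008 mas.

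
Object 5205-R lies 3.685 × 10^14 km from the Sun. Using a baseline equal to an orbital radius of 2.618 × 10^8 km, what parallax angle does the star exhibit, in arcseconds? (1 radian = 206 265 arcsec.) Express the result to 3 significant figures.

θ ≈ B/d = (2.618 × 10^8) / (3.685 × 10^14) = 7.1045 × 10^-7 rad.
In arcseconds: 7.1045 × 10^-7 × 206265 = 0.14654″.

0.147 arcsec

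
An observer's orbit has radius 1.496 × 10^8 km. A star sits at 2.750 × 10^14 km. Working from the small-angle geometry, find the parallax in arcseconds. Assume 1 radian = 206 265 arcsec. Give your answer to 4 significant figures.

θ ≈ B/d = (1.496 × 10^8) / (2.750 × 10^14) = 5.4400 × 10^-7 rad.
In arcseconds: 5.4400 × 10^-7 × 206265 = 0.11221″.

0.1122 arcsec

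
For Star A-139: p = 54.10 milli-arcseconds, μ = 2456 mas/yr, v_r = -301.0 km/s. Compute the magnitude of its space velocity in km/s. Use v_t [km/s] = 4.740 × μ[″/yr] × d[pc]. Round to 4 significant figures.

370.0 km/s

d = 1/p = 1/0.05410″ = 18.484 pc.
μ = 2456 mas/yr = 2.456 ″/yr.
v_t = 4.740 μ d = 4.740 × 2.456 × 18.484 = 215.18 km/s.
v = √(v_r² + v_t²) = √((-301.0)² + 215.18²) = √136903 = 370 km/s.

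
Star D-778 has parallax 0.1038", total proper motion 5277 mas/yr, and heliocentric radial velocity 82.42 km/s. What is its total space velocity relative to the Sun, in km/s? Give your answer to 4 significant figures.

254.7 km/s

d = 1/p = 1/0.1038″ = 9.6339 pc.
μ = 5277 mas/yr = 5.277 ″/yr.
v_t = 4.740 μ d = 4.740 × 5.277 × 9.6339 = 240.97 km/s.
v = √(v_r² + v_t²) = √(82.42² + 240.97²) = √64859.6 = 254.68 km/s.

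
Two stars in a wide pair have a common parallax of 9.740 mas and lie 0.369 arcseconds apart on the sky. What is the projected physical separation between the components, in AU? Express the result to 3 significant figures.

d = 1/p = 1/0.009740″ = 102.67 pc.
At distance d (pc), an angle of θ arcsec spans θ·d AU: s = 0.369 × 102.67 = 37.885 AU.

37.9 AU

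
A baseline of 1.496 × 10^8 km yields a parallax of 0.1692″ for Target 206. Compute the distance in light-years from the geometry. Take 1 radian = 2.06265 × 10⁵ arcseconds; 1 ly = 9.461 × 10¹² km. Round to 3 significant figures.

θ = 0.1692″ = 0.1692/206265 = 8.2030 × 10^-7 rad.
d = B/θ = (1.496 × 10^8) / (8.2030 × 10^-7) = 1.8237 × 10^14 km = (1.8237 × 10^14) / (9.461 × 10^12) ly = 19.276 ly.

19.3 ly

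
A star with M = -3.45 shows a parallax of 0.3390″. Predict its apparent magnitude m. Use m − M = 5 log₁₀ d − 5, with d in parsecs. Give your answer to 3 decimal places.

m = -6.101

d = 1/p = 1/0.3390″ = 2.9499 pc.
m − M = 5 log₁₀ d − 5 = 5 log₁₀(2.9499) − 5 = 2.3490 − 5 = -2.6510.
m = M + (m − M) = -3.45 + (-2.6510) = -6.101.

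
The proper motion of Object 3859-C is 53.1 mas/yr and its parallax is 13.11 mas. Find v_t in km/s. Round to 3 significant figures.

d = 1/p = 1/0.01311″ = 76.278 pc.
μ = 53.1 mas/yr = 0.0531 ″/yr.
v_t = 4.74 × μ × d = 4.74 × 0.0531 × 76.278 = 19.199 km/s.

19.2 km/s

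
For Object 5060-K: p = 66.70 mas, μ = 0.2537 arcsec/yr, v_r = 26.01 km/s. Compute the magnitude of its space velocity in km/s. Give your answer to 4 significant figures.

31.65 km/s

d = 1/p = 1/0.06670″ = 14.993 pc.
v_t = 4.740 μ d = 4.740 × 0.2537 × 14.993 = 18.03 km/s.
v = √(v_r² + v_t²) = √(26.01² + 18.03²) = √1001.6 = 31.648 km/s.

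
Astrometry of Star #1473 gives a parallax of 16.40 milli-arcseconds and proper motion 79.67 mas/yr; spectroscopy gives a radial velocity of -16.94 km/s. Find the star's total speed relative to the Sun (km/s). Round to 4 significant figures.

28.59 km/s

d = 1/p = 1/0.01640″ = 60.976 pc.
μ = 79.67 mas/yr = 0.07967 ″/yr.
v_t = 4.740 μ d = 4.740 × 0.07967 × 60.976 = 23.027 km/s.
v = √(v_r² + v_t²) = √((-16.94)² + 23.027²) = √817.206 = 28.587 km/s.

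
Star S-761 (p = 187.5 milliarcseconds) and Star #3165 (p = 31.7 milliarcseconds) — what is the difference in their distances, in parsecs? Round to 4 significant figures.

d_A = 1/0.1875″ = 5.3333 pc; d_B = 1/0.03170″ = 31.546 pc.
|d_B − d_A| = |31.546 − 5.3333| = 26.213 pc.

26.21 pc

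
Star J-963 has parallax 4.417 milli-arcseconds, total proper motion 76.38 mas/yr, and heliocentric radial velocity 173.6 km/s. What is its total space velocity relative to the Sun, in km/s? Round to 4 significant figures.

192.0 km/s

d = 1/p = 1/0.004417″ = 226.4 pc.
μ = 76.38 mas/yr = 0.07638 ″/yr.
v_t = 4.740 μ d = 4.740 × 0.07638 × 226.4 = 81.966 km/s.
v = √(v_r² + v_t²) = √(173.6² + 81.966²) = √36855.4 = 191.98 km/s.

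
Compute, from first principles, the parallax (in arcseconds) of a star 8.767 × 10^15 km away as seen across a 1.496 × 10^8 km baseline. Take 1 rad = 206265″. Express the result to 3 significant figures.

0.00352 arcsec

θ ≈ B/d = (1.496 × 10^8) / (8.767 × 10^15) = 1.7064 × 10^-8 rad.
In arcseconds: 1.7064 × 10^-8 × 206265 = 0.0035197″.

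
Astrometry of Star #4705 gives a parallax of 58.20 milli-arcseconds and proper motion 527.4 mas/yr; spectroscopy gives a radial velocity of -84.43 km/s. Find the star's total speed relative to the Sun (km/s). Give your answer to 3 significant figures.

d = 1/p = 1/0.05820″ = 17.182 pc.
μ = 527.4 mas/yr = 0.5274 ″/yr.
v_t = 4.740 μ d = 4.740 × 0.5274 × 17.182 = 42.953 km/s.
v = √(v_r² + v_t²) = √((-84.43)² + 42.953²) = √8973.39 = 94.728 km/s.

94.7 km/s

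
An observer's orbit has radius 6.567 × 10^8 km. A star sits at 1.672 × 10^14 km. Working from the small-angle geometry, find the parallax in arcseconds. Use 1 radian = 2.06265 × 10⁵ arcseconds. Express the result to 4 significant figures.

θ ≈ B/d = (6.567 × 10^8) / (1.672 × 10^14) = 3.9276 × 10^-6 rad.
In arcseconds: 3.9276 × 10^-6 × 206265 = 0.81013″.

0.8101 arcsec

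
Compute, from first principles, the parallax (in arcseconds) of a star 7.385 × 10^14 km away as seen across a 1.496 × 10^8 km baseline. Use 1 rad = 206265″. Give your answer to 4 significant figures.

0.04178 arcsec

θ ≈ B/d = (1.496 × 10^8) / (7.385 × 10^14) = 2.0257 × 10^-7 rad.
In arcseconds: 2.0257 × 10^-7 × 206265 = 0.041783″.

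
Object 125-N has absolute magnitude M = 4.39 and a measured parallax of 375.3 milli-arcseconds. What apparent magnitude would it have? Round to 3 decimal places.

d = 1/p = 1/0.3753″ = 2.6645 pc.
m − M = 5 log₁₀ d − 5 = 5 log₁₀(2.6645) − 5 = 2.1281 − 5 = -2.8719.
m = M + (m − M) = 4.39 + (-2.8719) = 1.518.

m = 1.518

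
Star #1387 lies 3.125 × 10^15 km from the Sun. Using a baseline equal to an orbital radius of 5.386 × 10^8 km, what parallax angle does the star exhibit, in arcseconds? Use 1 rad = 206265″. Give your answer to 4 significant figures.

0.03555 arcsec

θ ≈ B/d = (5.386 × 10^8) / (3.125 × 10^15) = 1.7235 × 10^-7 rad.
In arcseconds: 1.7235 × 10^-7 × 206265 = 0.03555″.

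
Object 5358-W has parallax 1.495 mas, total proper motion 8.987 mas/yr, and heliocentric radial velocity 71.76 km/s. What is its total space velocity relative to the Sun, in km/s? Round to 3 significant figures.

d = 1/p = 1/0.001495″ = 668.9 pc.
μ = 8.987 mas/yr = 0.008987 ″/yr.
v_t = 4.740 μ d = 4.740 × 0.008987 × 668.9 = 28.494 km/s.
v = √(v_r² + v_t²) = √(71.76² + 28.494²) = √5961.41 = 77.21 km/s.

77.2 km/s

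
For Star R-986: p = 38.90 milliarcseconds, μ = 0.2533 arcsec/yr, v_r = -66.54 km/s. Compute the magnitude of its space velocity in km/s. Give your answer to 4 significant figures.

d = 1/p = 1/0.03890″ = 25.707 pc.
v_t = 4.740 μ d = 4.740 × 0.2533 × 25.707 = 30.865 km/s.
v = √(v_r² + v_t²) = √((-66.54)² + 30.865²) = √5380.22 = 73.35 km/s.

73.35 km/s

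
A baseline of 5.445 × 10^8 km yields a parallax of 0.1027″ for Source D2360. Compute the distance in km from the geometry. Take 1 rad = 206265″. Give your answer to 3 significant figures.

θ = 0.1027″ = 0.1027/206265 = 4.9790 × 10^-7 rad.
d = B/θ = (5.445 × 10^8) / (4.9790 × 10^-7) = 1.0936 × 10^15 km.

1.09 × 10^15 km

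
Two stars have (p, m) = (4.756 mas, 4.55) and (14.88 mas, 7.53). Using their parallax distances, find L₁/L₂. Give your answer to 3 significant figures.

L₁/L₂ = 152

d₁ = 1/p₁ = 1/0.004756″ = 210.26 pc; d₂ = 1/p₂ = 1/0.01488″ = 67.204 pc.
M₁ = m₁ − 5 log₁₀ d₁ + 5 = 4.55 − 11.6138 + 5 = -2.0638.
M₂ = 7.53 − 9.1370 + 5 = 3.3930.
L₁/L₂ = 10^(0.4(M₂ − M₁)) = 10^(0.4 × 5.4568) = 10^2.18272 = 152.31.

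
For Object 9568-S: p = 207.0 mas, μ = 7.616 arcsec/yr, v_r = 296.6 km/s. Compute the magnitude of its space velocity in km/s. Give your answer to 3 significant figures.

344 km/s

d = 1/p = 1/0.2070″ = 4.8309 pc.
v_t = 4.740 μ d = 4.740 × 7.616 × 4.8309 = 174.39 km/s.
v = √(v_r² + v_t²) = √(296.6² + 174.39²) = √118383 = 344.07 km/s.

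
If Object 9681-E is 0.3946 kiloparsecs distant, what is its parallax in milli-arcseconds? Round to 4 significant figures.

2.534 mas

d = 0.3946 kpc = 394.6 pc.
p = 1/d = 1/394.6 = 0.0025342 arcsec.
= 0.0025342 × 1000 = 2.5342 mas.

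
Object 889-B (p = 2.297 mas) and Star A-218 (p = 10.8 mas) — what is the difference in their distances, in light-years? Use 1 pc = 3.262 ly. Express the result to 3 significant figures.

d_A = 1/0.002297″ = 435.35 pc; d_B = 1/0.01080″ = 92.593 pc.
|d_B − d_A| = |92.593 − 435.35| = 342.76 pc = 342.76 × 3.262 ly = 1118.1 ly.

1120 ly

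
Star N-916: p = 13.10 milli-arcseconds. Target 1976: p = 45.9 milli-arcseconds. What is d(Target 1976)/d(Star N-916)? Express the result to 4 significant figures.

Since d = 1/p, d_B/d_A = p_A/p_B.
= 13.10 / 45.9 = 0.2854.

0.2854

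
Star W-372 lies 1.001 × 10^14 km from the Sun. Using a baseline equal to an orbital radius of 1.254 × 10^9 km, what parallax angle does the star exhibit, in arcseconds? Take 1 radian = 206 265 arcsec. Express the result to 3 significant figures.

θ ≈ B/d = (1.254 × 10^9) / (1.001 × 10^14) = 1.2527 × 10^-5 rad.
In arcseconds: 1.2527 × 10^-5 × 206265 = 2.5839″.

2.58 arcsec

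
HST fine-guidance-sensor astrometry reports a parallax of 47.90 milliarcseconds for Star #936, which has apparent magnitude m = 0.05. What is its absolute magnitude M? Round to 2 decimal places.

d = 1/p = 1/0.04790″ = 20.877 pc.
m − M = 5 log₁₀(20.877) − 5 = 6.5983 − 5 = 1.5983.
M = m − (m − M) = 0.05 − 1.5983 = -1.55.

M = -1.55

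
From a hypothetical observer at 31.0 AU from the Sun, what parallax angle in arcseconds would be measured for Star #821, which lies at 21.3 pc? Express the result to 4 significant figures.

1.455 arcsec

p (arcsec) = B (AU) / d (pc).
p = 31.0 / 21.3 = 1.4554 arcsec.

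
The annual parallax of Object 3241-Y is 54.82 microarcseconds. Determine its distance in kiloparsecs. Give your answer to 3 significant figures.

p = 54.82 microarcseconds = 0.00005482 arcsec.
d = 1/p = 1/0.00005482 = 18242 pc.
= 18.242 kpc.

18.2 kpc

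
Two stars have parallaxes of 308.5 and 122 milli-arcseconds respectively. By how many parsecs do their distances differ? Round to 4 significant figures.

d_A = 1/0.3085″ = 3.2415 pc; d_B = 1/0.1220″ = 8.1967 pc.
|d_B − d_A| = |8.1967 − 3.2415| = 4.9552 pc.

4.955 pc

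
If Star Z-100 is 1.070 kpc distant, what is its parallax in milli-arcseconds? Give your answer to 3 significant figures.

0.935 mas

d = 1.070 kpc = 1070 pc.
p = 1/d = 1/1070 = 0.00093458 arcsec.
= 0.00093458 × 1000 = 0.93458 mas.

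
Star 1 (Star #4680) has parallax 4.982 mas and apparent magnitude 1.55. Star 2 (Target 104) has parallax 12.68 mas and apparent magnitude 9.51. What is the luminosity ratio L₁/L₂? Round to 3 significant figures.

L₁/L₂ = 9900

d₁ = 1/p₁ = 1/0.004982″ = 200.72 pc; d₂ = 1/p₂ = 1/0.01268″ = 78.864 pc.
M₁ = m₁ − 5 log₁₀ d₁ + 5 = 1.55 − 11.5130 + 5 = -4.9630.
M₂ = 9.51 − 9.4844 + 5 = 5.0256.
L₁/L₂ = 10^(0.4(M₂ − M₁)) = 10^(0.4 × 9.9886) = 10^3.99544 = 9895.6.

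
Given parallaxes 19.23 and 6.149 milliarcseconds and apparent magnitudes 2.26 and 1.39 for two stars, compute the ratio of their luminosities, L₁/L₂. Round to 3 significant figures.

d₁ = 1/p₁ = 1/0.01923″ = 52.002 pc; d₂ = 1/p₂ = 1/0.006149″ = 162.63 pc.
M₁ = m₁ − 5 log₁₀ d₁ + 5 = 2.26 − 8.5801 + 5 = -1.3201.
M₂ = 1.39 − 11.0560 + 5 = -4.6660.
L₁/L₂ = 10^(0.4(M₂ − M₁)) = 10^(0.4 × (-3.3459)) = 10^(-1.33836) = 0.045882.

L₁/L₂ = 0.0459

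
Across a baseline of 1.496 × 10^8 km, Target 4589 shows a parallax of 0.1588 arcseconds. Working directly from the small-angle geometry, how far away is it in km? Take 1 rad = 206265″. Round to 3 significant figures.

θ = 0.1588″ = 0.1588/206265 = 7.6988 × 10^-7 rad.
d = B/θ = (1.496 × 10^8) / (7.6988 × 10^-7) = 1.9432 × 10^14 km.

1.94 × 10^14 km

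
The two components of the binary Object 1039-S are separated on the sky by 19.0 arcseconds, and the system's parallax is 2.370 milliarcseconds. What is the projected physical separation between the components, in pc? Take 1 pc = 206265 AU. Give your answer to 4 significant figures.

d = 1/p = 1/0.002370″ = 421.94 pc.
At distance d (pc), an angle of θ arcsec spans θ·d AU: s = 19.0 × 421.94 = 8016.9 AU.
= 8016.9 / 206265 = 0.038867 pc.

0.03887 pc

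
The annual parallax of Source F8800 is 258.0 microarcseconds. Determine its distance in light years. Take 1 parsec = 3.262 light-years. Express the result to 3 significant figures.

p = 258.0 microarcseconds = 0.0002580 arcsec.
d = 1/p = 1/0.0002580 = 3876 pc.
In light-years: 3876 × 3.262 = 12644 ly.

12600 light years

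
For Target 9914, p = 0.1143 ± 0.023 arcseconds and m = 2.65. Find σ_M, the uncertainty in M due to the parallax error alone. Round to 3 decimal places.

σ_M = 0.437 mag

M = m − 5 log₁₀ d + 5 = m + 5 log₁₀ p + 5, so ∂M/∂p = 5/(p ln 10).
σ_M = (5/ln 10) · (σ_p/p) = 2.1715 × 0.023/0.1143 = 2.1715 × 0.20122 = 0.43695.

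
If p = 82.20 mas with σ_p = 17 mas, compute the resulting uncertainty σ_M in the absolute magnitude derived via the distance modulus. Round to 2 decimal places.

M = m − 5 log₁₀ d + 5 = m + 5 log₁₀ p + 5, so ∂M/∂p = 5/(p ln 10).
σ_M = (5/ln 10) · (σ_p/p) = 2.1715 × 17/82.20 = 2.1715 × 0.20681 = 0.44909.

σ_M = 0.45 mag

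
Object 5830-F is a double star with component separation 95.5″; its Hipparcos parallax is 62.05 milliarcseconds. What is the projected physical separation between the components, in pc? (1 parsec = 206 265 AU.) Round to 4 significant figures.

0.007462 pc

d = 1/p = 1/0.06205″ = 16.116 pc.
At distance d (pc), an angle of θ arcsec spans θ·d AU: s = 95.5 × 16.116 = 1539.1 AU.
= 1539.1 / 206265 = 0.0074618 pc.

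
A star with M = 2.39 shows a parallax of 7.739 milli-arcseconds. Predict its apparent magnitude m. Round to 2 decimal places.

d = 1/p = 1/0.007739″ = 129.22 pc.
m − M = 5 log₁₀ d − 5 = 5 log₁₀(129.22) − 5 = 10.5566 − 5 = 5.5566.
m = M + (m − M) = 2.39 + 5.5566 = 7.95.

m = 7.95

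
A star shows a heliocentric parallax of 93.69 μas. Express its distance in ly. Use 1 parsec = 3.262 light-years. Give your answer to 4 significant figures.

p = 93.69 μas = 0.00009369 arcsec.
d = 1/p = 1/0.00009369 = 10673 pc.
In light-years: 10673 × 3.262 = 34815 ly.

34820 ly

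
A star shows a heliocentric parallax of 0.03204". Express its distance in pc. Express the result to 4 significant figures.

31.21 pc

d = 1/p = 1/0.03204 = 31.211 pc.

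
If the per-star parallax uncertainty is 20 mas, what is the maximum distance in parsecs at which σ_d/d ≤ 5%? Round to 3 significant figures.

σ_d/d = σ_p/p, so the condition is σ_p/p ≤ 0.05, i.e. p ≥ σ_p/0.05.
p_min = 20/0.05 = 400 mas = 0.4 arcsec.
d_max = 1/p_min = 1/0.4 = 2.5 pc.

2.50 pc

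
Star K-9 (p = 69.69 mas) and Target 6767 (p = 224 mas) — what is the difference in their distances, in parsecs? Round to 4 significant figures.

9.885 pc

d_A = 1/0.06969″ = 14.349 pc; d_B = 1/0.2240″ = 4.4643 pc.
|d_B − d_A| = |4.4643 − 14.349| = 9.8847 pc.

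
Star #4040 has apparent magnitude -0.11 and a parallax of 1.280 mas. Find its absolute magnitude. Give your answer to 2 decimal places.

M = -9.57

d = 1/p = 1/0.001280″ = 781.25 pc.
m − M = 5 log₁₀(781.25) − 5 = 14.4640 − 5 = 9.4640.
M = m − (m − M) = -0.11 − 9.4640 = -9.57.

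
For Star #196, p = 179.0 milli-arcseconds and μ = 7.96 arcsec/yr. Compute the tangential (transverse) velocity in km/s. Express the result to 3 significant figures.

211 km/s

d = 1/p = 1/0.1790″ = 5.5866 pc.
v_t = 4.74 × μ × d = 4.74 × 7.96 × 5.5866 = 210.78 km/s.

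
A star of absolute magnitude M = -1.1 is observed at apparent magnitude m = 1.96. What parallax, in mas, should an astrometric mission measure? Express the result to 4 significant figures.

m − M = 1.96 − (-1.1) = 3.06.
d = 10^((m−M)/5 + 1) = 10^1.612 = 40.926 pc.
p = 1/d = 1/40.926 = 0.024434 arcsec = 24.434 mas.

24.43 mas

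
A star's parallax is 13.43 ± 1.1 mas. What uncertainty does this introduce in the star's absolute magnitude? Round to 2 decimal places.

σ_M = 0.18 mag

M = m − 5 log₁₀ d + 5 = m + 5 log₁₀ p + 5, so ∂M/∂p = 5/(p ln 10).
σ_M = (5/ln 10) · (σ_p/p) = 2.1715 × 1.1/13.43 = 2.1715 × 0.081906 = 0.17786.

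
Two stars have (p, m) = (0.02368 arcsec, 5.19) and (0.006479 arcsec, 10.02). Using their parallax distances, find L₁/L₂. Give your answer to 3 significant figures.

d₁ = 1/p₁ = 1/0.02368″ = 42.23 pc; d₂ = 1/p₂ = 1/0.006479″ = 154.34 pc.
M₁ = m₁ − 5 log₁₀ d₁ + 5 = 5.19 − 8.1281 + 5 = 2.0619.
M₂ = 10.02 − 10.9424 + 5 = 4.0776.
L₁/L₂ = 10^(0.4(M₂ − M₁)) = 10^(0.4 × 2.0157) = 10^0.80628 = 6.4015.

L₁/L₂ = 6.40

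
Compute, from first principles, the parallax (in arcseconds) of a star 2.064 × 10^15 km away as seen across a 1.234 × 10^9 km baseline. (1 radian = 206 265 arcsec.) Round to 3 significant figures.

θ ≈ B/d = (1.234 × 10^9) / (2.064 × 10^15) = 5.9787 × 10^-7 rad.
In arcseconds: 5.9787 × 10^-7 × 206265 = 0.12332″.

0.123 arcsec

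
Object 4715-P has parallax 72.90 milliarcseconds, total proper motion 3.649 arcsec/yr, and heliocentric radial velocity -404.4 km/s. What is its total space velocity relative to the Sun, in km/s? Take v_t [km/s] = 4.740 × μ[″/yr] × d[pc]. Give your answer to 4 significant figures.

468.9 km/s

d = 1/p = 1/0.07290″ = 13.717 pc.
v_t = 4.740 μ d = 4.740 × 3.649 × 13.717 = 237.25 km/s.
v = √(v_r² + v_t²) = √((-404.4)² + 237.25²) = √219827 = 468.86 km/s.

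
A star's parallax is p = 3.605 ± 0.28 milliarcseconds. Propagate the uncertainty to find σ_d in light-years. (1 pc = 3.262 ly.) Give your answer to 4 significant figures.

70.28 ly

d = 1/p, so σ_d = σ_p / p².
σ_d = 0.000280 / (0.003605)² = 0.000280 / 0.000012996 = 21.545 pc = 21.545 × 3.262 ly = 70.28 ly.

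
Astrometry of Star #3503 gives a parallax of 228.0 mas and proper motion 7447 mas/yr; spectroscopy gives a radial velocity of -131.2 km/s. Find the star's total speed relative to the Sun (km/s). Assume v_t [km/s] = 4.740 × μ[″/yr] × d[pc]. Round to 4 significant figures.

d = 1/p = 1/0.2280″ = 4.386 pc.
μ = 7447 mas/yr = 7.447 ″/yr.
v_t = 4.740 μ d = 4.740 × 7.447 × 4.386 = 154.82 km/s.
v = √(v_r² + v_t²) = √((-131.2)² + 154.82²) = √41182.7 = 202.94 km/s.

202.9 km/s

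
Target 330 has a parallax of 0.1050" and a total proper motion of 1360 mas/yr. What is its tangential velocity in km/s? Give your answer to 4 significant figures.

d = 1/p = 1/0.1050″ = 9.5238 pc.
μ = 1360 mas/yr = 1.36 ″/yr.
v_t = 4.74 × μ × d = 4.74 × 1.36 × 9.5238 = 61.394 km/s.

61.39 km/s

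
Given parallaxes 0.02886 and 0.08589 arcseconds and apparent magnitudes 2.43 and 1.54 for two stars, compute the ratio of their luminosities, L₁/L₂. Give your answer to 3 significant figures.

d₁ = 1/p₁ = 1/0.02886″ = 34.65 pc; d₂ = 1/p₂ = 1/0.08589″ = 11.643 pc.
M₁ = m₁ − 5 log₁₀ d₁ + 5 = 2.43 − 7.6985 + 5 = -0.2685.
M₂ = 1.54 − 5.3303 + 5 = 1.2097.
L₁/L₂ = 10^(0.4(M₂ − M₁)) = 10^(0.4 × 1.4782) = 10^0.59128 = 3.9019.

L₁/L₂ = 3.90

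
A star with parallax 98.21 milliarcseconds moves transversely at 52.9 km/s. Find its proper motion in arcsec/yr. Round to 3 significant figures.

d = 1/p = 1/0.09821″ = 10.182 pc.
μ = v_t / (4.74 d) = 52.9 / (4.74 × 10.182) = 52.9 / 48.263 = 1.0961 ″/yr.

1.10 arcsec/yr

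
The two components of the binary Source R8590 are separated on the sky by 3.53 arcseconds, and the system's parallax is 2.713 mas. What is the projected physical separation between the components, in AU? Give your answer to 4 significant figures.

d = 1/p = 1/0.002713″ = 368.6 pc.
At distance d (pc), an angle of θ arcsec spans θ·d AU: s = 3.53 × 368.6 = 1301.2 AU.

1301 AU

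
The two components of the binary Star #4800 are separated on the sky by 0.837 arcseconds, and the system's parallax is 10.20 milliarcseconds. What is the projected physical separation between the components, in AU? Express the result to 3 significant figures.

82.1 AU

d = 1/p = 1/0.01020″ = 98.039 pc.
At distance d (pc), an angle of θ arcsec spans θ·d AU: s = 0.837 × 98.039 = 82.059 AU.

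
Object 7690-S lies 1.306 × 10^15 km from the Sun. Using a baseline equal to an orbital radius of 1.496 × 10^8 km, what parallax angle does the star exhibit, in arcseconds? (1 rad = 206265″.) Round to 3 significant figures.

0.0236 arcsec

θ ≈ B/d = (1.496 × 10^8) / (1.306 × 10^15) = 1.1455 × 10^-7 rad.
In arcseconds: 1.1455 × 10^-7 × 206265 = 0.023628″.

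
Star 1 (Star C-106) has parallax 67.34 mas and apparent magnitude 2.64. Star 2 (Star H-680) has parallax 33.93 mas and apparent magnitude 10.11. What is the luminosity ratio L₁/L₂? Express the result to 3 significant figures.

d₁ = 1/p₁ = 1/0.06734″ = 14.85 pc; d₂ = 1/p₂ = 1/0.03393″ = 29.472 pc.
M₁ = m₁ − 5 log₁₀ d₁ + 5 = 2.64 − 5.8586 + 5 = 1.7814.
M₂ = 10.11 − 7.3470 + 5 = 7.7630.
L₁/L₂ = 10^(0.4(M₂ − M₁)) = 10^(0.4 × 5.9816) = 10^2.39264 = 246.97.

L₁/L₂ = 247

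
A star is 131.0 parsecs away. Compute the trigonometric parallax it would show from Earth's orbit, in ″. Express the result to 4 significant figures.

0.007634 ″

p = 1/d = 1/131 = 0.0076336 arcsec.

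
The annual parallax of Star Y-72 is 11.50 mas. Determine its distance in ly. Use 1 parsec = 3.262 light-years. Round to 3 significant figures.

p = 11.50 mas = 0.01150 arcsec.
d = 1/p = 1/0.01150 = 86.957 pc.
In light-years: 86.957 × 3.262 = 283.65 ly.

284 ly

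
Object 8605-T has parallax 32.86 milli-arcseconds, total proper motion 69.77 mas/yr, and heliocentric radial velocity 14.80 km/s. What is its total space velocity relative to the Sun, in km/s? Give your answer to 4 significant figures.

d = 1/p = 1/0.03286″ = 30.432 pc.
μ = 69.77 mas/yr = 0.06977 ″/yr.
v_t = 4.740 μ d = 4.740 × 0.06977 × 30.432 = 10.064 km/s.
v = √(v_r² + v_t²) = √(14.80² + 10.064²) = √320.324 = 17.898 km/s.

17.90 km/s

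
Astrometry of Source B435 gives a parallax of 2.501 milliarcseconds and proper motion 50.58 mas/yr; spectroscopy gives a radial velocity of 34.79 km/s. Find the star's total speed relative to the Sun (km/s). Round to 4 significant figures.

d = 1/p = 1/0.002501″ = 399.84 pc.
μ = 50.58 mas/yr = 0.05058 ″/yr.
v_t = 4.740 μ d = 4.740 × 0.05058 × 399.84 = 95.861 km/s.
v = √(v_r² + v_t²) = √(34.79² + 95.861²) = √10399.7 = 101.98 km/s.

102.0 km/s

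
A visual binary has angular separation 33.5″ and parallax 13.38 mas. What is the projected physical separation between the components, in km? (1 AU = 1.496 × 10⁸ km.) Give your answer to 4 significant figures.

3.746 × 10^11 km

d = 1/p = 1/0.01338″ = 74.738 pc.
At distance d (pc), an angle of θ arcsec spans θ·d AU: s = 33.5 × 74.738 = 2503.7 AU.
= 2503.7 × 1.496 × 10⁸ km = 3.7455 × 10^11 km.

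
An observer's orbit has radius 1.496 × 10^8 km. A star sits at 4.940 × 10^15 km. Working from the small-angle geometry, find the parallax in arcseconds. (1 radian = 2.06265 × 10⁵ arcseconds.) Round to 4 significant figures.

0.006246 arcsec

θ ≈ B/d = (1.496 × 10^8) / (4.940 × 10^15) = 3.0283 × 10^-8 rad.
In arcseconds: 3.0283 × 10^-8 × 206265 = 0.0062463″.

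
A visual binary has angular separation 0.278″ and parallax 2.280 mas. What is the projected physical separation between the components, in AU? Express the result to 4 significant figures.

d = 1/p = 1/0.002280″ = 438.6 pc.
At distance d (pc), an angle of θ arcsec spans θ·d AU: s = 0.278 × 438.6 = 121.93 AU.

121.9 AU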